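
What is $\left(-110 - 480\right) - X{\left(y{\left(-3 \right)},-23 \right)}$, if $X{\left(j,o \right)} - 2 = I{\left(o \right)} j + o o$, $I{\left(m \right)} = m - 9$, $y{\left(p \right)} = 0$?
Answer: $-1121$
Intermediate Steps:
$I{\left(m \right)} = -9 + m$
$X{\left(j,o \right)} = 2 + o^{2} + j \left(-9 + o\right)$ ($X{\left(j,o \right)} = 2 + \left(\left(-9 + o\right) j + o o\right) = 2 + \left(j \left(-9 + o\right) + o^{2}\right) = 2 + \left(o^{2} + j \left(-9 + o\right)\right) = 2 + o^{2} + j \left(-9 + o\right)$)
$\left(-110 - 480\right) - X{\left(y{\left(-3 \right)},-23 \right)} = \left(-110 - 480\right) - \left(2 + \left(-23\right)^{2} + 0 \left(-9 - 23\right)\right) = \left(-110 - 480\right) - \left(2 + 529 + 0 \left(-32\right)\right) = -590 - \left(2 + 529 + 0\right) = -590 - 531 = -1121$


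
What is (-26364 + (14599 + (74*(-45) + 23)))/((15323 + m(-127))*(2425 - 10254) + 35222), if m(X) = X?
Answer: 2512/19822377 ≈ 0.00012673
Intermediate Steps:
(-26364 + (14599 + (74*(-45) + 23)))/((15323 + m(-127))*(2425 - 10254) + 35222) = (-26364 + (14599 + (74*(-45) + 23)))/((15323 - 127)*(2425 - 10254) + 35222) = (-26364 + (14599 + (-3330 + 23)))/(15196*(-7829) + 35222) = (-26364 + (14599 - 3307))/(-118969484 + 35222) = (-26364 + 11292)/(-118934262) = -15072*(-1/118934262) = 2512/19822377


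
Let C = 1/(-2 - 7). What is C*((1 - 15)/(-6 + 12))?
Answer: 7/27 ≈ 0.25926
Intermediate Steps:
C = -1/9 (C = 1/(-9) = -1/9 ≈ -0.11111)
C*((1 - 15)/(-6 + 12)) = -(1 - 15)/(9*(-6 + 12)) = -(-14)/(9*6) = -1/9*(-7/3) = 7/27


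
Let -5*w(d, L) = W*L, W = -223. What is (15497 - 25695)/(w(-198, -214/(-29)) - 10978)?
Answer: 739355/772044 ≈ 0.95766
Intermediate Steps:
w(d, L) = 223*L/5 (w(d, L) = -(-223)*L/5 = 223*L/5)
(15497 - 25695)/(w(-198, -214/(-29)) - 10978) = (15497 - 25695)/(223*(-214/(-29))/5 - 10978) = -10198/(223*(-214*(-1/29))/5 - 10978) = -10198/((223/5)*(214/29) - 10978) = -10198/(47722/145 - 10978) = -10198/(-1544088/145) = -10198*(-145/1544088) = 739355/772044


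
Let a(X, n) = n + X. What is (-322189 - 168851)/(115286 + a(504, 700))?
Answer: -1488/353 ≈ -4.2153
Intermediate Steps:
a(X, n) = X + n
(-322189 - 168851)/(115286 + a(504, 700)) = (-322189 - 168851)/(115286 + (504 + 700)) = -491040/(115286 + 1204) = -491040/116490 = -491040*1/116490 = -1488/353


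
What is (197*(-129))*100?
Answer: -2541300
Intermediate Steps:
(197*(-129))*100 = -25413*100 = -2541300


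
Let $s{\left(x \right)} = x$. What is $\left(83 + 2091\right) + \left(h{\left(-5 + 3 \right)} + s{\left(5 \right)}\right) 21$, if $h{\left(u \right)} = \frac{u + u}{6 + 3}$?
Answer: $\frac{6809}{3} \approx 2269.7$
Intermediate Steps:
$h{\left(u \right)} = \frac{2 u}{9}$
$\left(83 + 2091\right) + \left(h{\left(-5 + 3 \right)} + s{\left(5 \right)}\right) 21 = \left(83 + 2091\right) + \left(\frac{2 \left(-5 + 3\right)}{9} + 5\right) 21 = 2174 + \left(\frac{2}{9} \left(-2\right) + 5\right) 21 = 2174 + \left(- \frac{4}{9} + 5\right) 21 = 2174 + \frac{41}{9} \cdot 21 = 2174 + \frac{287}{3} = \frac{6809}{3}$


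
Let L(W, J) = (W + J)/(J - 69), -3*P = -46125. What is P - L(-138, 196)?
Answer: 1952567/127 ≈ 15375.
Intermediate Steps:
P = 15375 (P = -⅓*(-46125) = 15375)
L(W, J) = (J + W)/(-69 + J)
P - L(-138, 196) = 15375 - (196 - 138)/(-69 + 196) = 15375 - 58/127 = 1952567/127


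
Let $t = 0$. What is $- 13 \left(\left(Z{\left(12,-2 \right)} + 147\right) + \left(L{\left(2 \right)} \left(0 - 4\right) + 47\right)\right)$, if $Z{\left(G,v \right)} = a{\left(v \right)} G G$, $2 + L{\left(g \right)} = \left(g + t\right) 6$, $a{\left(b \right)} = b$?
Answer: $1742$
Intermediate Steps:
$L{\left(g \right)} = -2 + 6 g$ ($L{\left(g \right)} = -2 + \left(g + 0\right) 6 = -2 + g 6 = -2 + 6 g$)
$Z{\left(G,v \right)} = v G^{2}$ ($Z{\left(G,v \right)} = v G G = G v G = v G^{2}$)
$- 13 \left(\left(Z{\left(12,-2 \right)} + 147\right) + \left(L{\left(2 \right)} \left(0 - 4\right) + 47\right)\right) = - 13 \left(\left(- 2 \cdot 12^{2} + 147\right) + \left(\left(-2 + 6 \cdot 2\right) \left(0 - 4\right) + 47\right)\right) = - 13 \left(\left(\left(-2\right) 144 + 147\right) + \left(\left(-2 + 12\right) \left(-4\right) + 47\right)\right) = - 13 \left(\left(-288 + 147\right) + \left(10 \left(-4\right) + 47\right)\right) = - 13 \left(-141 + \left(-40 + 47\right)\right) = - 13 \left(-141 + 7\right) = \left(-13\right) \left(-134\right) = 1742$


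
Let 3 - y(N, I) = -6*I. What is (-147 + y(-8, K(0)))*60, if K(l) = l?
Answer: -8640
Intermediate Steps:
y(N, I) = 3 + 6*I (y(N, I) = 3 - (-6)*I = 3 + 6*I)
(-147 + y(-8, K(0)))*60 = (-147 + (3 + 6*0))*60 = (-147 + (3 + 0))*60 = (-147 + 3)*60 = -144*60 = -8640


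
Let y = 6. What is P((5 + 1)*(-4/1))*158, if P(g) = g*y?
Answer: -22752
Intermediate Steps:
P(g) = 6*g (P(g) = g*6 = 6*g)
P((5 + 1)*(-4/1))*158 = (6*((5 + 1)*(-4/1)))*158 = (6*(6*(-4*1)))*158 = (6*(6*(-4)))*158 = (6*(-24))*158 = -144*158 = -22752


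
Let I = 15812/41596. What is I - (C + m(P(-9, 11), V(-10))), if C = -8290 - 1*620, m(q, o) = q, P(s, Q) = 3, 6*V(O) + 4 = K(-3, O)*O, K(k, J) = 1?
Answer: 92627846/10399 ≈ 8907.4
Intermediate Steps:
V(O) = -⅔ + O/6 (V(O) = -⅔ + (1*O)/6 = -⅔ + O/6)
C = -8910 (C = -8290 - 620 = -8910)
I = 3953/10399 (I = 15812*(1/41596) = 3953/10399 ≈ 0.38013)
I - (C + m(P(-9, 11), V(-10))) = 3953/10399 - (-8910 + 3) = 3953/10399 - 1*(-8907) = 3953/10399 + 8907 = 92627846/10399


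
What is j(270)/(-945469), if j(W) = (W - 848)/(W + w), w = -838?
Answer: -289/268513196 ≈ -1.0763e-6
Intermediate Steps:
j(W) = (-848 + W)/(-838 + W) (j(W) = (W - 848)/(W - 838) = (-848 + W)/(-838 + W))
j(270)/(-945469) = ((-848 + 270)/(-838 + 270))/(-945469) = (-578/(-568))*(-1/945469) = -1/568*(-578)*(-1/945469) = (289/284)*(-1/945469) = -289/268513196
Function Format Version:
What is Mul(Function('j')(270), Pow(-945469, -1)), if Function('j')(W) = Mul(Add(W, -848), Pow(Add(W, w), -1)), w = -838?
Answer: Rational(-289, 268513196) ≈ -1.0763e-6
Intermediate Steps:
Function('j')(W) = Mul(Pow(Add(-838, W), -1), Add(-848, W)) (Function('j')(W) = Mul(Add(W, -848), Pow(Add(W, -838), -1)) = Mul(Add(-848, W), Pow(Add(-838, W), -1)) = Mul(Pow(Add(-838, W), -1), Add(-848, W)))
Mul(Function('j')(270), Pow(-945469, -1)) = Mul(Mul(Pow(Add(-838, 270), -1), Add(-848, 270)), Pow(-945469, -1)) = Mul(Mul(Pow(-568, -1), -578), Rational(-1, 945469)) = Mul(Mul(Rational(-1, 568), -578), Rational(-1, 945469)) = Mul(Rational(289, 284), Rational(-1, 945469)) = Rational(-289, 268513196)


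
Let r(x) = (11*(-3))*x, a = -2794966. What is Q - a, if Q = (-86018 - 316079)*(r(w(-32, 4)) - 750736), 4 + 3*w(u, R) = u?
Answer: 301712257946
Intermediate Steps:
w(u, R) = -4/3 + u/3
r(x) = -33*x
Q = 301709462980 (Q = (-86018 - 316079)*(-33*(-4/3 + (1/3)*(-32)) - 750736) = -402097*(-33*(-4/3 - 32/3) - 750736) = -402097*(-33*(-12) - 750736) = -402097*(396 - 750736) = -402097*(-750340) = 301709462980)
Q - a = 301709462980 - 1*(-2794966) = 301709462980 + 2794966 = 301712257946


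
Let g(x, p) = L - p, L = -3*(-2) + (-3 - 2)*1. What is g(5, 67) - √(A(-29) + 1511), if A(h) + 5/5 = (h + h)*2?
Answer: -66 - √1394 ≈ -103.34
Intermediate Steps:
A(h) = -1 + 4*h (A(h) = -1 + (h + h)*2 = -1 + (2*h)*2 = -1 + 4*h)
L = 1 (L = 6 - 5*1 = 6 - 5 = 1)
g(x, p) = 1 - p
g(5, 67) - √(A(-29) + 1511) = (1 - 1*67) - √((-1 + 4*(-29)) + 1511) = (1 - 67) - √((-1 - 116) + 1511) = -66 - √(-117 + 1511) = -66 - √1394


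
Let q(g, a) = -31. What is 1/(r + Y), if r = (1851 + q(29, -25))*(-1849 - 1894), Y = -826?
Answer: -1/6813086 ≈ -1.4678e-7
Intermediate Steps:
r = -6812260 (r = (1851 - 31)*(-1849 - 1894) = 1820*(-3743) = -6812260)
1/(r + Y) = 1/(-6812260 - 826) = 1/(-6813086) = -1/6813086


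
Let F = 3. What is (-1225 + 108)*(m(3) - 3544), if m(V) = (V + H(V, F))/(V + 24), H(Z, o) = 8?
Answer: 106871209/27 ≈ 3.9582e+6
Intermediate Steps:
m(V) = (8 + V)/(24 + V) (m(V) = (V + 8)/(V + 24) = (8 + V)/(24 + V))
(-1225 + 108)*(m(3) - 3544) = (-1225 + 108)*((8 + 3)/(24 + 3) - 3544) = -1117*(11/27 - 3544) = -1117*(-95677/27) = 106871209/27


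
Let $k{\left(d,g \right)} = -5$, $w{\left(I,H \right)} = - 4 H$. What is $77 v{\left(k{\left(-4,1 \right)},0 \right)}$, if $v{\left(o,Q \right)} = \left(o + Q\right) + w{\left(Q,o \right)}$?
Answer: $1155$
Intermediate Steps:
$v{\left(o,Q \right)} = Q - 3 o$ ($v{\left(o,Q \right)} = \left(o + Q\right) - 4 o = \left(Q + o\right) - 4 o = Q - 3 o$)
$77 v{\left(k{\left(-4,1 \right)},0 \right)} = 77 \left(0 - -15\right) = 77 \left(0 + 15\right) = 77 \cdot 15 = 1155$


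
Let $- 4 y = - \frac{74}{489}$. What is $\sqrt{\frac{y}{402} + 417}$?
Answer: $\frac{\sqrt{1790455237969}}{65526} \approx 20.421$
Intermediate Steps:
$y = \frac{37}{978}$ ($y = - \frac{\left(-74\right) \frac{1}{489}}{4} = \left(- \frac{1}{4}\right) \left(- \frac{74}{489}\right) = \frac{37}{978} \approx 0.037832$)
$\sqrt{\frac{y}{402} + 417} = \sqrt{\frac{37}{978 \cdot 402} + 417} = \sqrt{\frac{37}{978} \cdot \frac{1}{402} + 417} = \sqrt{\frac{37}{393156} + 417} = \sqrt{\frac{163946089}{393156}} = \frac{\sqrt{1790455237969}}{65526}$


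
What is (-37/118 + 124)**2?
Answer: 213014025/13924 ≈ 15298.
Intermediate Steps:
(-37/118 + 124)**2 = (14595/118)**2 = 213014025/13924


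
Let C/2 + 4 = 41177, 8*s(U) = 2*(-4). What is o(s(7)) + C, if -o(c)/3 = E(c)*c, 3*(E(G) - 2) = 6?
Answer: 82358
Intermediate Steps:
E(G) = 4 (E(G) = 2 + (⅓)*6 = 2 + 2 = 4)
s(U) = -1 (s(U) = (2*(-4))/8 = (⅛)*(-8) = -1)
C = 82346 (C = -8 + 2*41177 = -8 + 82354 = 82346)
o(c) = -12*c
o(s(7)) + C = -12*(-1) + 82346 = 12 + 82346 = 82358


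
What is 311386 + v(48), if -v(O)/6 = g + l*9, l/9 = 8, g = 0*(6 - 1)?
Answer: 307498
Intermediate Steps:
g = 0 (g = 0*5 = 0)
l = 72 (l = 9*8 = 72)
v(O) = -3888 (v(O) = -6*(0 + 72*9) = -6*(0 + 648) = -6*648 = -3888)
311386 + v(48) = 311386 - 3888 = 307498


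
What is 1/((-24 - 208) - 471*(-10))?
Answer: 1/4478 ≈ 0.00022331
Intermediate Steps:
1/((-24 - 208) - 471*(-10)) = 1/(-232 + 4710) = 1/4478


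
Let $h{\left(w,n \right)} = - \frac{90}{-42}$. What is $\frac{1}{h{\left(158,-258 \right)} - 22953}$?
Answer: $- \frac{7}{160656} \approx -4.3571 \cdot 10^{-5}$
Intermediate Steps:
$h{\left(w,n \right)} = \frac{15}{7}$ ($h{\left(w,n \right)} = \left(-90\right) \left(- \frac{1}{42}\right) = \frac{15}{7}$)
$\frac{1}{h{\left(158,-258 \right)} - 22953} = \frac{1}{\frac{15}{7} - 22953} = \frac{1}{- \frac{160656}{7}} = - \frac{7}{160656}$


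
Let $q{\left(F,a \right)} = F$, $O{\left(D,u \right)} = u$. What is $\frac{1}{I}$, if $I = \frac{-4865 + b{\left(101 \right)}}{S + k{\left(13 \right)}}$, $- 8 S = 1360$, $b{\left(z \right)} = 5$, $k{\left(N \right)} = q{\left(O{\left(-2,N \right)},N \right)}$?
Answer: $\frac{157}{4860} \approx 0.032305$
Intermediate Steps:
$k{\left(N \right)} = N$
$S = -170$ ($S = \left(- \frac{1}{8}\right) 1360 = -170$)
$I = \frac{4860}{157}$ ($I = \frac{-4865 + 5}{-170 + 13} = - \frac{4860}{-157} = \left(-4860\right) \left(- \frac{1}{157}\right) = \frac{4860}{157} \approx 30.955$)
$\frac{1}{I} = \frac{1}{\frac{4860}{157}} = \frac{157}{4860}$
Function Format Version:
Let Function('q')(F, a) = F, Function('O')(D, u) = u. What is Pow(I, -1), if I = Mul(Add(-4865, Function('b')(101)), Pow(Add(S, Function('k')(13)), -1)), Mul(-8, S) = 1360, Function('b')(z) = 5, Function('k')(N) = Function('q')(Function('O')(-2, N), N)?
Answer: Rational(157, 4860) ≈ 0.032305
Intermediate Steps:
Function('k')(N) = N
S = -170 (S = Mul(Rational(-1, 8), 1360) = -170)
I = Rational(4860, 157) (I = Mul(Add(-4865, 5), Pow(Add(-170, 13), -1)) = Mul(-4860, Pow(-157, -1)) = Mul(-4860, Rational(-1, 157)) = Rational(4860, 157) ≈ 30.955)
Pow(I, -1) = Pow(Rational(4860, 157), -1) = Rational(157, 4860)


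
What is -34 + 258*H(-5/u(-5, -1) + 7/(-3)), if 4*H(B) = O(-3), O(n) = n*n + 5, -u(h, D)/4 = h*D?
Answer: 869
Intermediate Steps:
u(h, D) = -4*D*h (u(h, D) = -4*h*D = -4*D*h)
O(n) = 5 + n² (O(n) = n² + 5 = 5 + n²)
H(B) = 7/2 (H(B) = (5 + (-3)²)/4 = (5 + 9)/4 = (¼)*14 = 7/2)
-34 + 258*H(-5/u(-5, -1) + 7/(-3)) = -34 + 258*(7/2) = -34 + 903 = 869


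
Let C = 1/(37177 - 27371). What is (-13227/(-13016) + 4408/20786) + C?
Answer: 42880417451/34908144056 ≈ 1.2284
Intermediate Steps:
C = 1/9806 ≈ 0.00010198
(-13227/(-13016) + 4408/20786) + C = (-13227/(-13016) + 4408/20786) + 1/9806 = (-13227*(-1/13016) + 4408*(1/20786)) + 1/9806 = (13227/13016 + 116/547) + 1/9806 = 8745025/7119752 + 1/9806 = 42880417451/34908144056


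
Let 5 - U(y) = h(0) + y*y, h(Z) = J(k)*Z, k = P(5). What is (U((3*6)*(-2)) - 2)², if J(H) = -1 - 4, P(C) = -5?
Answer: 1671849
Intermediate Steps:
k = -5
J(H) = -5
h(Z) = -5*Z
U(y) = 5 - y² (U(y) = 5 - (-5*0 + y*y) = 5 - (0 + y²) = 5 - y²)
(U((3*6)*(-2)) - 2)² = ((5 - ((3*6)*(-2))²) - 2)² = ((5 - (18*(-2))²) - 2)² = ((5 - 1*(-36)²) - 2)² = ((5 - 1*1296) - 2)² = ((5 - 1296) - 2)² = (-1291 - 2)² = (-1293)² = 1671849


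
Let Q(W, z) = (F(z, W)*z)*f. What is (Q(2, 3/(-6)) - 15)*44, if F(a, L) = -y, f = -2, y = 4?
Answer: -836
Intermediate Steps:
F(a, L) = -4 (F(a, L) = -1*4 = -4)
Q(W, z) = 8*z (Q(W, z) = -4*z*(-2) = 8*z)
(Q(2, 3/(-6)) - 15)*44 = (8*(3/(-6)) - 15)*44 = (8*(3*(-⅙)) - 15)*44 = (8*(-½) - 15)*44 = (-4 - 15)*44 = -19*44 = -836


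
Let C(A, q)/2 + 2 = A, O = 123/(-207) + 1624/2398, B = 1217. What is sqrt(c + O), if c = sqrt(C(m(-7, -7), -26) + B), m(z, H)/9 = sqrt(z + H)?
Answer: sqrt(568279239 + 6844418361*sqrt(1213 + 18*I*sqrt(14)))/82731 ≈ 5.9103 + 0.081766*I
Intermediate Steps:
m(z, H) = 9*sqrt(H + z) (m(z, H) = 9*sqrt(z + H) = 9*sqrt(H + z))
O = 6869/82731 (O = 123*(-1/207) + 1624*(1/2398) = -41/69 + 812/1199 = 6869/82731 ≈ 0.083028)
C(A, q) = -4 + 2*A
c = sqrt(1213 + 18*I*sqrt(14)) (c = sqrt((-4 + 2*(9*sqrt(-7 - 7))) + 1217) = sqrt((-4 + 2*(9*sqrt(-14))) + 1217) = sqrt((-4 + 2*(9*(I*sqrt(14)))) + 1217) = sqrt((-4 + 2*(9*I*sqrt(14))) + 1217) = sqrt((-4 + 18*I*sqrt(14)) + 1217) = sqrt(1213 + 18*I*sqrt(14)) ≈ 34.842 + 0.9665*I)
sqrt(c + O) = sqrt(sqrt(1213 + 18*I*sqrt(14)) + 6869/82731) = sqrt(6869/82731 + sqrt(1213 + 18*I*sqrt(14)))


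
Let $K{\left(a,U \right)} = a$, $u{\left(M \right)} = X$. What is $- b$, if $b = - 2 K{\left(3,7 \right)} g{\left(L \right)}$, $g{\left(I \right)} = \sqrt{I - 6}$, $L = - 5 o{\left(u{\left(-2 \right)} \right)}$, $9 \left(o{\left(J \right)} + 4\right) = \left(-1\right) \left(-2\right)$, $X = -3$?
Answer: $4 \sqrt{29} \approx 21.541$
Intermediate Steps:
$u{\left(M \right)} = -3$
$o{\left(J \right)} = - \frac{34}{9}$ ($o{\left(J \right)} = -4 + \frac{\left(-1\right) \left(-2\right)}{9} = -4 + \frac{1}{9} \cdot 2 = -4 + \frac{2}{9} = - \frac{34}{9}$)
$L = \frac{170}{9}$ ($L = \left(-5\right) \left(- \frac{34}{9}\right) = \frac{170}{9} \approx 18.889$)
$g{\left(I \right)} = \sqrt{-6 + I}$
$b = - 4 \sqrt{29}$ ($b = \left(-2\right) 3 \sqrt{-6 + \frac{170}{9}} = - 6 \sqrt{\frac{116}{9}} = - 6 \frac{2 \sqrt{29}}{3} = - 4 \sqrt{29} \approx -21.541$)
$- b = - \left(-4\right) \sqrt{29} = 4 \sqrt{29}$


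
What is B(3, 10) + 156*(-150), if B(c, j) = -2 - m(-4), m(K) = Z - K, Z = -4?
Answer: -23402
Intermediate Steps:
m(K) = -4 - K
B(c, j) = -2 (B(c, j) = -2 - (-4 - 1*(-4)) = -2 - (-4 + 4) = -2 - 1*0 = -2 + 0 = -2)
B(3, 10) + 156*(-150) = -2 + 156*(-150) = -2 - 23400 = -23402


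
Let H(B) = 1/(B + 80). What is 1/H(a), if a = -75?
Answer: 5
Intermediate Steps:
H(B) = 1/(80 + B)
1/H(a) = 1/(1/(80 - 75)) = 1/(1/5) = 5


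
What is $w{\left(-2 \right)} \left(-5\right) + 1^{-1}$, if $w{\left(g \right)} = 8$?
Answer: $-39$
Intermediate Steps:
$w{\left(-2 \right)} \left(-5\right) + 1^{-1} = 8 \left(-5\right) + 1^{-1} = -40 + 1 = -39$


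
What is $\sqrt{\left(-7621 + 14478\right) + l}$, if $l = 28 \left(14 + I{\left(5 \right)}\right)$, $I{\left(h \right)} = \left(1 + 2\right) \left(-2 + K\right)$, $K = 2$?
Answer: $\sqrt{7249} \approx 85.141$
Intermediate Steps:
$I{\left(h \right)} = 0$ ($I{\left(h \right)} = \left(1 + 2\right) \left(-2 + 2\right) = 3 \cdot 0 = 0$)
$l = 392$ ($l = 28 \left(14 + 0\right) = 28 \cdot 14 = 392$)
$\sqrt{\left(-7621 + 14478\right) + l} = \sqrt{\left(-7621 + 14478\right) + 392} = \sqrt{6857 + 392} = \sqrt{7249}$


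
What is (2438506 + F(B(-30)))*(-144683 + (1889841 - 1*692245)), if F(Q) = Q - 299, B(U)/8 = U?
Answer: 2566967147871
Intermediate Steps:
B(U) = 8*U
F(Q) = -299 + Q
(2438506 + F(B(-30)))*(-144683 + (1889841 - 1*692245)) = (2438506 + (-299 + 8*(-30)))*(-144683 + (1889841 - 1*692245)) = (2438506 + (-299 - 240))*(-144683 + (1889841 - 692245)) = (2438506 - 539)*(-144683 + 1197596) = 2437967*1052913 = 2566967147871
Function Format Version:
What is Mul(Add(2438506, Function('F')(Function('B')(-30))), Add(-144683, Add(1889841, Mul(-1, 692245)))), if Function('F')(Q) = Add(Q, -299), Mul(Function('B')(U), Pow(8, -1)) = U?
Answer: 2566967147871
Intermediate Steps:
Function('B')(U) = Mul(8, U)
Function('F')(Q) = Add(-299, Q)
Mul(Add(2438506, Function('F')(Function('B')(-30))), Add(-144683, Add(1889841, Mul(-1, 692245)))) = Mul(Add(2438506, Add(-299, Mul(8, -30))), Add(-144683, Add(1889841, Mul(-1, 692245)))) = Mul(Add(2438506, Add(-299, -240)), Add(-144683, Add(1889841, -692245))) = Mul(Add(2438506, -539), Add(-144683, 1197596)) = Mul(2437967, 1052913) = 2566967147871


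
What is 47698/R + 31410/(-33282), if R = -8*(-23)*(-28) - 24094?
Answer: -9944848/3862561 ≈ -2.5747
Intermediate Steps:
R = -29246 (R = 184*(-28) - 24094 = -5152 - 24094 = -29246)
47698/R + 31410/(-33282) = 47698/(-29246) + 31410/(-33282) = 47698*(-1/29246) + 31410*(-1/33282) = -3407/2089 - 1745/1849 = -9944848/3862561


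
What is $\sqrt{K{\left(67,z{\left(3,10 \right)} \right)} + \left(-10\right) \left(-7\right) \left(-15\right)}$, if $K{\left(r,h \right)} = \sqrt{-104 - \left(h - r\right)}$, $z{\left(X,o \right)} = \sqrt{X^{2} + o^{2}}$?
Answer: $\sqrt{-1050 + \sqrt{-37 - \sqrt{109}}} \approx 0.1063 + 32.404 i$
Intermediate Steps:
$K{\left(r,h \right)} = \sqrt{-104 + r - h}$
$\sqrt{K{\left(67,z{\left(3,10 \right)} \right)} + \left(-10\right) \left(-7\right) \left(-15\right)} = \sqrt{\sqrt{-104 + 67 - \sqrt{3^{2} + 10^{2}}} + \left(-10\right) \left(-7\right) \left(-15\right)} = \sqrt{\sqrt{-104 + 67 - \sqrt{9 + 100}} + 70 \left(-15\right)} = \sqrt{\sqrt{-104 + 67 - \sqrt{109}} - 1050} = \sqrt{\sqrt{-37 - \sqrt{109}} - 1050} = \sqrt{-1050 + \sqrt{-37 - \sqrt{109}}}$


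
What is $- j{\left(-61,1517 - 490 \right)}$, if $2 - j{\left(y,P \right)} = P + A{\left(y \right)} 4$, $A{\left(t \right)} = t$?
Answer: $781$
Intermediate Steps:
$j{\left(y,P \right)} = 2 - P - 4 y$ ($j{\left(y,P \right)} = 2 - \left(P + y 4\right) = 2 - \left(P + 4 y\right) = 2 - P - 4 y$)
$- j{\left(-61,1517 - 490 \right)} = - (2 - \left(1517 - 490\right) - -244) = - (2 - 1027 + 244) = \left(-1\right) \left(-781\right) = 781$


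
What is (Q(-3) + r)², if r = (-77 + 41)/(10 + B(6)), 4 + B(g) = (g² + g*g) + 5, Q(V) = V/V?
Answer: 2209/6889 ≈ 0.32066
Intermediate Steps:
Q(V) = 1
B(g) = 1 + 2*g² (B(g) = -4 + ((g² + g*g) + 5) = -4 + ((g² + g²) + 5) = -4 + (2*g² + 5) = -4 + (5 + 2*g²) = 1 + 2*g²)
r = -36/83 (r = (-77 + 41)/(10 + (1 + 2*6²)) = -36/(10 + (1 + 2*36)) = -36/(10 + (1 + 72)) = -36/(10 + 73) = -36/83 ≈ -0.43373)
(Q(-3) + r)² = (1 - 36/83)² = (47/83)² = 2209/6889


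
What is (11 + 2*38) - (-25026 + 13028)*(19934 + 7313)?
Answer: 326909593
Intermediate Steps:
(11 + 2*38) - (-25026 + 13028)*(19934 + 7313) = (11 + 76) - (-11998)*27247 = 87 - 1*(-326909506) = 87 + 326909506 = 326909593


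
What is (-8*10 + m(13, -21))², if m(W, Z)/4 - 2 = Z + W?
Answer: 10816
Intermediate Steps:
m(W, Z) = 8 + 4*W + 4*Z (m(W, Z) = 8 + 4*(Z + W) = 8 + 4*(W + Z) = 8 + (4*W + 4*Z) = 8 + 4*W + 4*Z)
(-8*10 + m(13, -21))² = (-8*10 + (8 + 4*13 + 4*(-21)))² = (-80 + (8 + 52 - 84))² = (-80 - 24)² = (-104)² = 10816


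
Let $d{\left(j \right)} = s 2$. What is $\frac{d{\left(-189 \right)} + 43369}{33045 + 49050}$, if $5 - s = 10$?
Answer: $\frac{14453}{27365} \approx 0.52816$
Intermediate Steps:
$s = -5$ ($s = 5 - 10 = -5$)
$d{\left(j \right)} = -10$ ($d{\left(j \right)} = \left(-5\right) 2 = -10$)
$\frac{d{\left(-189 \right)} + 43369}{33045 + 49050} = \frac{-10 + 43369}{33045 + 49050} = \frac{43359}{82095} = 43359 \cdot \frac{1}{82095} = \frac{14453}{27365}$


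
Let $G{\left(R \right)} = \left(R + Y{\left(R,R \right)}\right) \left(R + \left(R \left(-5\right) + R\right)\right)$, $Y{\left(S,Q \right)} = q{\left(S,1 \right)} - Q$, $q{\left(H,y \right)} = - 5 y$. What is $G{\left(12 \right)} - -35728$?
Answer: $35908$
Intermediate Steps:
$Y{\left(S,Q \right)} = -5 - Q$ ($Y{\left(S,Q \right)} = \left(-5\right) 1 - Q = -5 - Q$)
$G{\left(R \right)} = 15 R$ ($G{\left(R \right)} = \left(R - \left(5 + R\right)\right) \left(R + \left(R \left(-5\right) + R\right)\right) = - 5 \left(R + \left(- 5 R + R\right)\right) = - 5 \left(R - 4 R\right) = - 5 \left(- 3 R\right) = 15 R$)
$G{\left(12 \right)} - -35728 = 15 \cdot 12 - -35728 = 180 + 35728 = 35908$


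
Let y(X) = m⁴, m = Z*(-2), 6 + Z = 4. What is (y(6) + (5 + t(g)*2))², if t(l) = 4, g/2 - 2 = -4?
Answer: 72361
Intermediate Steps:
g = -4 (g = 4 + 2*(-4) = 4 - 8 = -4)
Z = -2 (Z = -6 + 4 = -2)
m = 4 (m = -2*(-2) = 4)
y(X) = 256 (y(X) = 4⁴ = 256)
(y(6) + (5 + t(g)*2))² = (256 + (5 + 4*2))² = (256 + (5 + 8))² = (256 + 13)² = 269² = 72361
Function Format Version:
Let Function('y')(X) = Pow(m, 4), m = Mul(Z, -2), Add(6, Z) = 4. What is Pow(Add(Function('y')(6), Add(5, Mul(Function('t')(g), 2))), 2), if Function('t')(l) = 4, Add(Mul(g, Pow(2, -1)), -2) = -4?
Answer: 72361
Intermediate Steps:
g = -4 (g = Add(4, Mul(2, -4)) = Add(4, -8) = -4)
Z = -2 (Z = Add(-6, 4) = -2)
m = 4 (m = Mul(-2, -2) = 4)
Function('y')(X) = 256 (Function('y')(X) = Pow(4, 4) = 256)
Pow(Add(Function('y')(6), Add(5, Mul(Function('t')(g), 2))), 2) = Pow(Add(256, Add(5, Mul(4, 2))), 2) = Pow(Add(256, Add(5, 8)), 2) = Pow(Add(256, 13), 2) = Pow(269, 2) = 72361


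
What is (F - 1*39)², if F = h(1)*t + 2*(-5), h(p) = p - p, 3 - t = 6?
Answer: 2401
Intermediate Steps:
t = -3 (t = 3 - 1*6 = 3 - 6 = -3)
h(p) = 0
F = -10 (F = 0*(-3) + 2*(-5) = 0 - 10 = -10)
(F - 1*39)² = (-10 - 1*39)² = (-10 - 39)² = (-49)² = 2401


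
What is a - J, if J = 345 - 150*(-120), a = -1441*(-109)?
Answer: 138724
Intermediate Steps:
a = 157069
J = 18345 (J = 345 + 18000 = 18345)
a - J = 157069 - 1*18345 = 157069 - 18345 = 138724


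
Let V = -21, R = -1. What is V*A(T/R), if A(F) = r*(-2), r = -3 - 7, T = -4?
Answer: -420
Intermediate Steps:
r = -10
A(F) = 20 (A(F) = -10*(-2) = 20)
V*A(T/R) = -21*20 = -420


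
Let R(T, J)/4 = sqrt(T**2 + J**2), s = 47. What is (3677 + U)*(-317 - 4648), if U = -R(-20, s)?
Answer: -18256305 + 19860*sqrt(2609) ≈ -1.7242e+7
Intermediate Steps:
R(T, J) = 4*sqrt(J**2 + T**2) (R(T, J) = 4*sqrt(T**2 + J**2) = 4*sqrt(J**2 + T**2))
U = -4*sqrt(2609) (U = -4*sqrt(47**2 + (-20)**2) = -4*sqrt(2209 + 400) = -4*sqrt(2609) ≈ -204.31)
(3677 + U)*(-317 - 4648) = (3677 - 4*sqrt(2609))*(-317 - 4648) = (3677 - 4*sqrt(2609))*(-4965) = -18256305 + 19860*sqrt(2609)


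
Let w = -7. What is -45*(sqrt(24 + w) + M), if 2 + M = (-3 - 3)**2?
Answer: -1530 - 45*sqrt(17) ≈ -1715.5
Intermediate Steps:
M = 34 (M = -2 + (-3 - 3)**2 = -2 + (-6)**2 = -2 + 36 = 34)
-45*(sqrt(24 + w) + M) = -45*(sqrt(24 - 7) + 34) = -45*(sqrt(17) + 34) = -45*(34 + sqrt(17)) = -1530 - 45*sqrt(17)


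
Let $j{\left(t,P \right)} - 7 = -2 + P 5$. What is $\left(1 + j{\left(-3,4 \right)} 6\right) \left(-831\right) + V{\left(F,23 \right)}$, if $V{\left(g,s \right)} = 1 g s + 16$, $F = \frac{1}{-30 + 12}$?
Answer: $- \frac{2258393}{18} \approx -1.2547 \cdot 10^{5}$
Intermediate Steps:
$F = - \frac{1}{18}$ ($F = \frac{1}{-18} = - \frac{1}{18} \approx -0.055556$)
$j{\left(t,P \right)} = 5 + 5 P$ ($j{\left(t,P \right)} = 7 + \left(-2 + P 5\right) = 7 + \left(-2 + 5 P\right) = 5 + 5 P$)
$V{\left(g,s \right)} = 16 + g s$ ($V{\left(g,s \right)} = g s + 16 = 16 + g s$)
$\left(1 + j{\left(-3,4 \right)} 6\right) \left(-831\right) + V{\left(F,23 \right)} = \left(1 + \left(5 + 5 \cdot 4\right) 6\right) \left(-831\right) + \left(16 - \frac{23}{18}\right) = \left(1 + \left(5 + 20\right) 6\right) \left(-831\right) + \left(16 - \frac{23}{18}\right) = \left(1 + 25 \cdot 6\right) \left(-831\right) + \frac{265}{18} = \left(1 + 150\right) \left(-831\right) + \frac{265}{18} = 151 \left(-831\right) + \frac{265}{18} = -125481 + \frac{265}{18} = - \frac{2258393}{18}$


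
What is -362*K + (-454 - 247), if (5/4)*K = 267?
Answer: -390121/5 ≈ -78024.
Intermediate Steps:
K = 1068/5 (K = (⅘)*267 = 1068/5 ≈ 213.60)
-362*K + (-454 - 247) = -362*1068/5 + (-454 - 247) = -386616/5 - 701 = -390121/5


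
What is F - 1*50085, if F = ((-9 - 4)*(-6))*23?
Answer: -48291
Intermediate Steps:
F = 1794 (F = -13*(-6)*23 = 78*23 = 1794)
F - 1*50085 = 1794 - 1*50085 = 1794 - 50085 = -48291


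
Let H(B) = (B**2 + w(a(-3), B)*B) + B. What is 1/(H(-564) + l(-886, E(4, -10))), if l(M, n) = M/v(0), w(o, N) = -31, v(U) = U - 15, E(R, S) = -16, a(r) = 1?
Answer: 15/5026126 ≈ 2.9844e-6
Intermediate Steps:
v(U) = -15 + U
l(M, n) = -M/15 (l(M, n) = M/(-15 + 0) = M/(-15) = M*(-1/15) = -M/15)
H(B) = B**2 - 30*B (H(B) = (B**2 - 31*B) + B = B**2 - 30*B)
1/(H(-564) + l(-886, E(4, -10))) = 1/(-564*(-30 - 564) - 1/15*(-886)) = 1/(-564*(-594) + 886/15) = 1/(335016 + 886/15) = 1/(5026126/15) = 15/5026126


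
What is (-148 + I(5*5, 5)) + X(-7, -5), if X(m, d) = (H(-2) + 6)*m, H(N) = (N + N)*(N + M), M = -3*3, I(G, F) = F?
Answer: -493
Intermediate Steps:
M = -9
H(N) = 2*N*(-9 + N) (H(N) = (N + N)*(N - 9) = (2*N)*(-9 + N) = 2*N*(-9 + N))
X(m, d) = 50*m (X(m, d) = (2*(-2)*(-9 - 2) + 6)*m = (2*(-2)*(-11) + 6)*m = (44 + 6)*m = 50*m)
(-148 + I(5*5, 5)) + X(-7, -5) = (-148 + 5) + 50*(-7) = -143 - 350 = -493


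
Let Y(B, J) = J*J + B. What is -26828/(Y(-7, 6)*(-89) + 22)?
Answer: 26828/2559 ≈ 10.484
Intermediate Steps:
Y(B, J) = B + J² (Y(B, J) = J² + B = B + J²)
-26828/(Y(-7, 6)*(-89) + 22) = -26828/((-7 + 6²)*(-89) + 22) = -26828/((-7 + 36)*(-89) + 22) = -26828/(29*(-89) + 22) = -26828/(-2581 + 22) = -26828/(-2559) = -26828*(-1/2559) = 26828/2559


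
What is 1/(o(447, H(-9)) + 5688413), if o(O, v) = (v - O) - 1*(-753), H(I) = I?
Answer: 1/5688710 ≈ 1.7579e-7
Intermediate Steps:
o(O, v) = 753 + v - O (o(O, v) = (v - O) + 753 = 753 + v - O)
1/(o(447, H(-9)) + 5688413) = 1/((753 - 9 - 1*447) + 5688413) = 1/((753 - 9 - 447) + 5688413) = 1/(297 + 5688413) = 1/5688710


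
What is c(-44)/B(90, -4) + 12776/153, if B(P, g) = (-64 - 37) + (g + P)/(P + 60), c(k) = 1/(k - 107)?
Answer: 14530565107/174011796 ≈ 83.503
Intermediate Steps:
c(k) = 1/(-107 + k)
B(P, g) = -101 + (P + g)/(60 + P)
c(-44)/B(90, -4) + 12776/153 = 1/((-107 - 44)*(((-6060 - 4 - 100*90)/(60 + 90)))) + 12776/153 = 1/((-151)*(((-6060 - 4 - 9000)/150))) + 12776*(1/153) = -1/(151*((1/150)*(-15064))) + 12776/153 = -1/(151*(-7532/75)) + 12776/153 = -1/151*(-75/7532) + 12776/153 = 75/1137332 + 12776/153 = 14530565107/174011796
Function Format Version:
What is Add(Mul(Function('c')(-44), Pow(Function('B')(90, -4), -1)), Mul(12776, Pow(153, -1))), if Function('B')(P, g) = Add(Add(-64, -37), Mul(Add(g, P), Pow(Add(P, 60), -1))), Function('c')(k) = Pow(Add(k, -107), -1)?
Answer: Rational(14530565107, 174011796) ≈ 83.503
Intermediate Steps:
Function('c')(k) = Pow(Add(-107, k), -1)
Function('B')(P, g) = Add(-101, Mul(Pow(Add(60, P), -1), Add(P, g))) (Function('B')(P, g) = Add(-101, Mul(Add(P, g), Pow(Add(60, P), -1))) = Add(-101, Mul(Pow(Add(60, P), -1), Add(P, g))))
Add(Mul(Function('c')(-44), Pow(Function('B')(90, -4), -1)), Mul(12776, Pow(153, -1))) = Add(Mul(Pow(Add(-107, -44), -1), Pow(Mul(Pow(Add(60, 90), -1), Add(-6060, -4, Mul(-100, 90))), -1)), Mul(12776, Pow(153, -1))) = Add(Mul(Pow(-151, -1), Pow(Mul(Pow(150, -1), Add(-6060, -4, -9000)), -1)), Mul(12776, Rational(1, 153))) = Add(Mul(Rational(-1, 151), Pow(Mul(Rational(1, 150), -15064), -1)), Rational(12776, 153)) = Add(Mul(Rational(-1, 151), Pow(Rational(-7532, 75), -1)), Rational(12776, 153)) = Add(Mul(Rational(-1, 151), Rational(-75, 7532)), Rational(12776, 153)) = Add(Rational(75, 1137332), Rational(12776, 153)) = Rational(14530565107, 174011796)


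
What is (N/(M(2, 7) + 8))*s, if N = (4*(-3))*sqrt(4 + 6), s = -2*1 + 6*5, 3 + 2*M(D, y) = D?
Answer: -224*sqrt(10)/5 ≈ -141.67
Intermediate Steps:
M(D, y) = -3/2 + D/2
s = 28 (s = -2 + 30 = 28)
N = -12*sqrt(10) ≈ -37.947
(N/(M(2, 7) + 8))*s = ((-12*sqrt(10))/((-3/2 + (1/2)*2) + 8))*28 = ((-12*sqrt(10))/((-3/2 + 1) + 8))*28 = ((-12*sqrt(10))/(-1/2 + 8))*28 = ((-12*sqrt(10))/(15/2))*28 = (2*(-12*sqrt(10))/15)*28 = -8*sqrt(10)/5*28 = -224*sqrt(10)/5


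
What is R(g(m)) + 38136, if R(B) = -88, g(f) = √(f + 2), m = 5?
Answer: 38048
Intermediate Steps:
g(f) = √(2 + f)
R(g(m)) + 38136 = -88 + 38136 = 38048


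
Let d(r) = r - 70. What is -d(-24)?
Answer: 94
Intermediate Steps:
d(r) = -70 + r
-d(-24) = -(-70 - 24) = -1*(-94) = 94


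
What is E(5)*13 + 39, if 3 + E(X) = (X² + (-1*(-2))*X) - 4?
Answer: 403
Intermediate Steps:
E(X) = -7 + X² + 2*X (E(X) = -3 + ((X² + (-1*(-2))*X) - 4) = -3 + ((X² + 2*X) - 4) = -3 + (-4 + X² + 2*X) = -7 + X² + 2*X)
E(5)*13 + 39 = (-7 + 5² + 2*5)*13 + 39 = (-7 + 25 + 10)*13 + 39 = 28*13 + 39 = 364 + 39 = 403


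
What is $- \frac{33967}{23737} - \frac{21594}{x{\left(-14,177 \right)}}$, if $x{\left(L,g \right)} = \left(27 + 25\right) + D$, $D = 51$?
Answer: $- \frac{516075379}{2444911} \approx -211.08$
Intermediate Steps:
$x{\left(L,g \right)} = 103$ ($x{\left(L,g \right)} = \left(27 + 25\right) + 51 = 52 + 51 = 103$)
$- \frac{33967}{23737} - \frac{21594}{x{\left(-14,177 \right)}} = - \frac{33967}{23737} - \frac{21594}{103} = - \frac{516075379}{2444911}$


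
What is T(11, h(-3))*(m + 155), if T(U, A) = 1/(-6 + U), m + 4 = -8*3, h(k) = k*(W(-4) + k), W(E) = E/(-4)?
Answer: 127/5 ≈ 25.400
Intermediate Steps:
W(E) = -E/4 (W(E) = E*(-¼) = -E/4)
h(k) = k*(1 + k) (h(k) = k*(-¼*(-4) + k) = k*(1 + k))
m = -28 (m = -4 - 8*3 = -4 - 24 = -28)
T(11, h(-3))*(m + 155) = (-28 + 155)/(-6 + 11) = 127/5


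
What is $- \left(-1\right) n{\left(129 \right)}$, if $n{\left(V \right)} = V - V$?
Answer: $0$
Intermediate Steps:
$n{\left(V \right)} = 0$
$- \left(-1\right) n{\left(129 \right)} = - \left(-1\right) 0 = \left(-1\right) 0 = 0$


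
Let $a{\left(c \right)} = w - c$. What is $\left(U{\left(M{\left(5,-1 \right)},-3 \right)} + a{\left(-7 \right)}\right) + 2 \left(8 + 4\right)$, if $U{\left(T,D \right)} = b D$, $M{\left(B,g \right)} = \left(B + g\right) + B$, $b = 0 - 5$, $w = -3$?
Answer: $43$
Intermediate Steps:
$b = -5$ ($b = 0 - 5 = -5$)
$a{\left(c \right)} = -3 - c$
$M{\left(B,g \right)} = g + 2 B$
$U{\left(T,D \right)} = - 5 D$
$\left(U{\left(M{\left(5,-1 \right)},-3 \right)} + a{\left(-7 \right)}\right) + 2 \left(8 + 4\right) = \left(\left(-5\right) \left(-3\right) - -4\right) + 2 \left(8 + 4\right) = \left(15 + \left(-3 + 7\right)\right) + 2 \cdot 12 = \left(15 + 4\right) + 24 = 19 + 24 = 43$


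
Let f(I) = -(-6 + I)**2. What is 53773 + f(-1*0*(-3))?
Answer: 53737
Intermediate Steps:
53773 + f(-1*0*(-3)) = 53773 - (-6 - 1*0*(-3))**2 = 53773 - (-6 + 0*(-3))**2 = 53773 - (-6 + 0)**2 = 53773 - 1*(-6)**2 = 53773 - 1*36 = 53773 - 36 = 53737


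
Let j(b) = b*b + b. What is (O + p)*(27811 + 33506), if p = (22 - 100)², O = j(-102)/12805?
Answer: 4777570589274/12805 ≈ 3.7310e+8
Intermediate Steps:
j(b) = b + b² (j(b) = b² + b = b + b²)
O = 10302/12805 (O = -102*(1 - 102)/12805 = -102*(-101)*(1/12805) = 10302*(1/12805) = 10302/12805 ≈ 0.80453)
p = 6084 (p = (-78)² = 6084)
(O + p)*(27811 + 33506) = (10302/12805 + 6084)*(27811 + 33506) = (77915922/12805)*61317 = 4777570589274/12805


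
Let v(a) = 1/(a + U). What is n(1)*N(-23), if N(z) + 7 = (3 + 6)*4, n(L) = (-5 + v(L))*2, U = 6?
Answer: -1972/7 ≈ -281.71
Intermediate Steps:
v(a) = 1/(6 + a) (v(a) = 1/(a + 6) = 1/(6 + a))
n(L) = -10 + 2/(6 + L) (n(L) = (-5 + 1/(6 + L))*2 = -10 + 2/(6 + L))
N(z) = 29 (N(z) = -7 + (3 + 6)*4 = -7 + 9*4 = -7 + 36 = 29)
n(1)*N(-23) = (2*(-29 - 5*1)/(6 + 1))*29 = (2*(-29 - 5)/7)*29 = (2*(⅐)*(-34))*29 = -68/7*29 = -1972/7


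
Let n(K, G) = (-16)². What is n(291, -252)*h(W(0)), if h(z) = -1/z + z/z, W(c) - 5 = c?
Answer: 1024/5 ≈ 204.80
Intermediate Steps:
W(c) = 5 + c
n(K, G) = 256
h(z) = 1 - 1/z (h(z) = -1/z + 1 = 1 - 1/z)
n(291, -252)*h(W(0)) = 256*((-1 + (5 + 0))/(5 + 0)) = 256*((-1 + 5)/5) = 256*((⅕)*4) = 256*(⅘) = 1024/5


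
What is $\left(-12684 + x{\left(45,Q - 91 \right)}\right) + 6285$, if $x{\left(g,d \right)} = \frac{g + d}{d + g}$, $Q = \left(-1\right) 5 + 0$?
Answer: $-6398$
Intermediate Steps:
$Q = -5$ ($Q = -5 + 0 = -5$)
$x{\left(g,d \right)} = 1$ ($x{\left(g,d \right)} = \frac{d + g}{d + g} = 1$)
$\left(-12684 + x{\left(45,Q - 91 \right)}\right) + 6285 = \left(-12684 + 1\right) + 6285 = -12683 + 6285 = -6398$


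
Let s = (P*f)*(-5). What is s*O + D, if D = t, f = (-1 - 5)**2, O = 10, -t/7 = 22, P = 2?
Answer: -3754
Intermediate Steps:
t = -154 (t = -7*22 = -154)
f = 36 (f = (-6)**2 = 36)
D = -154
s = -360 (s = (2*36)*(-5) = 72*(-5) = -360)
s*O + D = -360*10 - 154 = -3600 - 154 = -3754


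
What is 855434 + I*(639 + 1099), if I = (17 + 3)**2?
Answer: 1550634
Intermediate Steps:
I = 400 (I = 20**2 = 400)
855434 + I*(639 + 1099) = 855434 + 400*(639 + 1099) = 855434 + 400*1738 = 855434 + 695200 = 1550634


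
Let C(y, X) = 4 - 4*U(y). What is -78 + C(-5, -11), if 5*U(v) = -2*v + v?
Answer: -78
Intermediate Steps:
U(v) = -v/5 (U(v) = (-2*v + v)/5 = (-v)/5 = -v/5)
C(y, X) = 4 + 4*y/5 (C(y, X) = 4 - (-4)*y/5 = 4 + 4*y/5)
-78 + C(-5, -11) = -78 + (4 + (⅘)*(-5)) = -78 + (4 - 4) = -78 + 0 = -78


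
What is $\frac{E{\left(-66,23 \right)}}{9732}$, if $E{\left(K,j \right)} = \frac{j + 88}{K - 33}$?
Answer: $- \frac{37}{321156} \approx -0.00011521$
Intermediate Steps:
$E{\left(K,j \right)} = \frac{88 + j}{-33 + K}$
$\frac{E{\left(-66,23 \right)}}{9732} = \frac{\frac{1}{-33 - 66} \left(88 + 23\right)}{9732} = \frac{1}{-99} \cdot 111 \cdot \frac{1}{9732} = \left(- \frac{1}{99}\right) 111 \cdot \frac{1}{9732} = \left(- \frac{37}{33}\right) \frac{1}{9732} = - \frac{37}{321156}$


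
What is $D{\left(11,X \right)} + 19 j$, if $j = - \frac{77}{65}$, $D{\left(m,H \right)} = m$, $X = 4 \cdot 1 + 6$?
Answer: $- \frac{748}{65} \approx -11.508$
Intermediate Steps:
$X = 10$ ($X = 4 + 6 = 10$)
$j = - \frac{77}{65}$ ($j = \left(-77\right) \frac{1}{65} = - \frac{77}{65} \approx -1.1846$)
$D{\left(11,X \right)} + 19 j = 11 + 19 \left(- \frac{77}{65}\right) = 11 - \frac{1463}{65} = - \frac{748}{65}$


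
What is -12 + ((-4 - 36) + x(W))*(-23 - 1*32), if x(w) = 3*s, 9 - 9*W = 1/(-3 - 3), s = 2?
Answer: 1858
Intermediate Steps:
W = 55/54 (W = 1 - 1/(9*(-3 - 3)) = 1 - ⅑/(-6) = 1 - ⅑*(-⅙) = 1 + 1/54 = 55/54 ≈ 1.0185)
x(w) = 6 (x(w) = 3*2 = 6)
-12 + ((-4 - 36) + x(W))*(-23 - 1*32) = -12 + ((-4 - 36) + 6)*(-23 - 1*32) = -12 + (-40 + 6)*(-23 - 32) = -12 - 34*(-55) = -12 + 1870 = 1858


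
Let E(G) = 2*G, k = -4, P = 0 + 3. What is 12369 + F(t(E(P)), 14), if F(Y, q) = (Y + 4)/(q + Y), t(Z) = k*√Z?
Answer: 61843/5 - 2*√6/5 ≈ 12368.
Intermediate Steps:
P = 3
t(Z) = -4*√Z
F(Y, q) = (4 + Y)/(Y + q)
12369 + F(t(E(P)), 14) = 12369 + (4 - 4*√6)/(-4*√6 + 14) = 12369 + (4 - 4*√6)/(14 - 4*√6)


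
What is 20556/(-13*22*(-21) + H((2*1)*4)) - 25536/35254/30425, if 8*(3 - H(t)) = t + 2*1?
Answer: 44096545652592/12887860745725 ≈ 3.4216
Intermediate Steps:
H(t) = 11/4 - t/8 (H(t) = 3 - (t + 2*1)/8 = 3 - (t + 2)/8 = 3 - (2 + t)/8 = 3 + (-1/4 - t/8) = 11/4 - t/8)
20556/(-13*22*(-21) + H((2*1)*4)) - 25536/35254/30425 = 20556/(-13*22*(-21) + (11/4 - 2*1*4/8)) - 25536/35254/30425 = 20556/(-286*(-21) + (11/4 - 4/4)) - 25536*1/35254*(1/30425) = 20556/(6006 + (11/4 - 1/8*8)) - 12768/17627*1/30425 = 20556/(6006 + (11/4 - 1)) - 12768/536301475 = 20556/(6006 + 7/4) - 12768/536301475 = 20556/(24031/4) - 12768/536301475 = 20556*(4/24031) - 12768/536301475 = 82224/24031 - 12768/536301475 = 44096545652592/12887860745725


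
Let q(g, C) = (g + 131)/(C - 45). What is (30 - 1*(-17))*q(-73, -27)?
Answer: -1363/36 ≈ -37.861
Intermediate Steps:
q(g, C) = (131 + g)/(-45 + C)
(30 - 1*(-17))*q(-73, -27) = (30 - 1*(-17))*((131 - 73)/(-45 - 27)) = (30 + 17)*(58/(-72)) = 47*(-1/72*58) = 47*(-29/36) = -1363/36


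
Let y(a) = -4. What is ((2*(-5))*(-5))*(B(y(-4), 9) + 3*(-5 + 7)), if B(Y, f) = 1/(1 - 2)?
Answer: 250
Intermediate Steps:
B(Y, f) = -1 (B(Y, f) = 1/(-1) = -1)
((2*(-5))*(-5))*(B(y(-4), 9) + 3*(-5 + 7)) = ((2*(-5))*(-5))*(-1 + 3*(-5 + 7)) = (-10*(-5))*(-1 + 3*2) = 50*(-1 + 6) = 50*5 = 250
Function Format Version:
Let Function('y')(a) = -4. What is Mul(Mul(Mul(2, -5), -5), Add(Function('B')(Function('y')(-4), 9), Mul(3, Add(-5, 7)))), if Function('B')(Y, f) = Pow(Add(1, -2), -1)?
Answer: 250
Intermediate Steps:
Function('B')(Y, f) = -1 (Function('B')(Y, f) = Pow(-1, -1) = -1)
Mul(Mul(Mul(2, -5), -5), Add(Function('B')(Function('y')(-4), 9), Mul(3, Add(-5, 7)))) = Mul(Mul(Mul(2, -5), -5), Add(-1, Mul(3, Add(-5, 7)))) = Mul(Mul(-10, -5), Add(-1, Mul(3, 2))) = Mul(50, Add(-1, 6)) = Mul(50, 5) = 250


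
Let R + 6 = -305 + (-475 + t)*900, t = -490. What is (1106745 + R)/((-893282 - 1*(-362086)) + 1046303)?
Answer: 237934/515107 ≈ 0.46191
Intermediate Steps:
R = -868811 (R = -6 + (-305 + (-475 - 490)*900) = -6 + (-305 - 965*900) = -6 + (-305 - 868500) = -6 - 868805 = -868811)
(1106745 + R)/((-893282 - 1*(-362086)) + 1046303) = (1106745 - 868811)/((-893282 - 1*(-362086)) + 1046303) = 237934/((-893282 + 362086) + 1046303) = 237934/(-531196 + 1046303) = 237934/515107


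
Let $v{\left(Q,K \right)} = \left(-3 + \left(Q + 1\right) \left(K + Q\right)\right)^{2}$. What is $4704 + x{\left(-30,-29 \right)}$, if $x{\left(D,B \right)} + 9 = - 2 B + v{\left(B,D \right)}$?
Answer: $2723954$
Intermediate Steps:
$v{\left(Q,K \right)} = \left(-3 + \left(1 + Q\right) \left(K + Q\right)\right)^{2}$
$x{\left(D,B \right)} = -9 + \left(-3 + B + D + B^{2} + B D\right)^{2} - 2 B$ ($x{\left(D,B \right)} = -9 - \left(- \left(-3 + D + B + B^{2} + D B\right)^{2} + 2 B\right) = -9 - \left(- \left(-3 + D + B + B^{2} + B D\right)^{2} + 2 B\right) = -9 - \left(- \left(-3 + B + D + B^{2} + B D\right)^{2} + 2 B\right) = -9 + \left(-3 + B + D + B^{2} + B D\right)^{2} - 2 B$)
$4704 + x{\left(-30,-29 \right)} = 4704 - \left(-49 - \left(-3 - 29 - 30 + \left(-29\right)^{2} - -870\right)^{2}\right) = 4704 + \left(-9 + \left(-3 - 29 - 30 + 841 + 870\right)^{2} + 58\right) = 4704 + \left(-9 + 1649^{2} + 58\right) = 4704 + \left(-9 + 2719201 + 58\right) = 4704 + 2719250 = 2723954$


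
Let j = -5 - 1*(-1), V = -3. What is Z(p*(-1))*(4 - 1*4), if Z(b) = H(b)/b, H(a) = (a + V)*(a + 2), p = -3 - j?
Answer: 0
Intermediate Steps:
j = -4 (j = -5 + 1 = -4)
p = 1 (p = -3 - 1*(-4) = -3 + 4 = 1)
H(a) = (-3 + a)*(2 + a) (H(a) = (a - 3)*(a + 2) = (-3 + a)*(2 + a))
Z(b) = (-6 + b**2 - b)/b
Z(p*(-1))*(4 - 1*4) = (-1 + 1*(-1) - 6/(1*(-1)))*(4 - 1*4) = (-1 - 1 - 6/(-1))*(4 - 4) = (-1 - 1 - 6*(-1))*0 = (-1 - 1 + 6)*0 = 4*0 = 0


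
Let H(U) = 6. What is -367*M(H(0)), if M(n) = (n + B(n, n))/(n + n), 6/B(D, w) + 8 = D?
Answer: -367/4 ≈ -91.750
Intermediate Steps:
B(D, w) = 6/(-8 + D)
M(n) = (n + 6/(-8 + n))/(2*n) (M(n) = (n + 6/(-8 + n))/(n + n) = (n + 6/(-8 + n))/((2*n)) = (n + 6/(-8 + n))*(1/(2*n)) = (n + 6/(-8 + n))/(2*n))
-367*M(H(0)) = -367*(6 + 6*(-8 + 6))/(2*6*(-8 + 6)) = -367*(6 + 6*(-2))/(2*6*(-2)) = -367*(-1)*(6 - 12)/(2*6*2) = -367*(-1)*(-6)/(2*6*2) = -367*¼ = -367/4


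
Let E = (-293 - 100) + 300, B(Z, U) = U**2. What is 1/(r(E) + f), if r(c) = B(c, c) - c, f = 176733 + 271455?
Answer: 1/456930 ≈ 2.1885e-6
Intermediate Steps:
f = 448188
E = -93 (E = -393 + 300 = -93)
r(c) = c**2 - c
1/(r(E) + f) = 1/(-93*(-1 - 93) + 448188) = 1/(-93*(-94) + 448188) = 1/(8742 + 448188) = 1/456930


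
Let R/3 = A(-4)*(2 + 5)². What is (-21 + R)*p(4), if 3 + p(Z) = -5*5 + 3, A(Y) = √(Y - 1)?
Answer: 525 - 3675*I*√5 ≈ 525.0 - 8217.5*I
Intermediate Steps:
A(Y) = √(-1 + Y)
p(Z) = -25 (p(Z) = -3 + (-5*5 + 3) = -3 + (-25 + 3) = -3 - 22 = -25)
R = 147*I*√5 (R = 3*(√(-1 - 4)*(2 + 5)²) = 3*(√(-5)*7²) = 3*((I*√5)*49) = 3*(49*I*√5) = 147*I*√5 ≈ 328.7*I)
(-21 + R)*p(4) = (-21 + 147*I*√5)*(-25) = 525 - 3675*I*√5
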